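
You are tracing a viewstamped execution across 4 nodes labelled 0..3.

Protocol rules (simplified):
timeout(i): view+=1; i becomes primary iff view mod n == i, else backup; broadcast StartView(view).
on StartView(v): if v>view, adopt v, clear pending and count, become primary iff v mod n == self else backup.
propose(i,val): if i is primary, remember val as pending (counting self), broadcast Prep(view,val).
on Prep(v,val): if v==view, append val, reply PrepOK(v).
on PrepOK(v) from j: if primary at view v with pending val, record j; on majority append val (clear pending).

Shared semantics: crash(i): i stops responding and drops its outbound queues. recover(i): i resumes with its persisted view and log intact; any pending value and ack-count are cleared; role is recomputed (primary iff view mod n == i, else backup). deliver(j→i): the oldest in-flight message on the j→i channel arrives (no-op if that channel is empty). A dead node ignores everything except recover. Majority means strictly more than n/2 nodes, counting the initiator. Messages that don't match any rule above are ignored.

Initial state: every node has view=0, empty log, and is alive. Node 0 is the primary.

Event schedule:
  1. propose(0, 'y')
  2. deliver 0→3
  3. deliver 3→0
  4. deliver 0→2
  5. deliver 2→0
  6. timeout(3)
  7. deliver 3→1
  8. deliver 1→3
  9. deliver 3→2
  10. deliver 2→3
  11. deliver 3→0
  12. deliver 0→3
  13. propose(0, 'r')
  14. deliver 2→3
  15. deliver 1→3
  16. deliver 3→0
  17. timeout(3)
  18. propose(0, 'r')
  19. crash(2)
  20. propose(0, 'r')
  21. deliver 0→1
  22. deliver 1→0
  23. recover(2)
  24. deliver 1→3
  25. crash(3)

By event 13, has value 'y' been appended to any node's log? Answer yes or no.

yes

[1] propose(0,'y') → ∅
[2] deliver 0→3 → N3(back v0 [y])
[3] deliver 3→0 → ∅
[4] deliver 0→2 → N2(back v0 [y])
[5] deliver 2→0 → N0(prim v0 [y])
[6] timeout(3) → N3(back v1 [y])
[7] deliver 3→1 → N1(prim v1 [-])
[8] deliver 1→3 → ∅
[9] deliver 3→2 → N2(back v1 [y])
[10] deliver 2→3 → ∅
[11] deliver 3→0 → N0(back v1 [y])
[12] deliver 0→3 → ∅
[13] propose(0,'r') → ∅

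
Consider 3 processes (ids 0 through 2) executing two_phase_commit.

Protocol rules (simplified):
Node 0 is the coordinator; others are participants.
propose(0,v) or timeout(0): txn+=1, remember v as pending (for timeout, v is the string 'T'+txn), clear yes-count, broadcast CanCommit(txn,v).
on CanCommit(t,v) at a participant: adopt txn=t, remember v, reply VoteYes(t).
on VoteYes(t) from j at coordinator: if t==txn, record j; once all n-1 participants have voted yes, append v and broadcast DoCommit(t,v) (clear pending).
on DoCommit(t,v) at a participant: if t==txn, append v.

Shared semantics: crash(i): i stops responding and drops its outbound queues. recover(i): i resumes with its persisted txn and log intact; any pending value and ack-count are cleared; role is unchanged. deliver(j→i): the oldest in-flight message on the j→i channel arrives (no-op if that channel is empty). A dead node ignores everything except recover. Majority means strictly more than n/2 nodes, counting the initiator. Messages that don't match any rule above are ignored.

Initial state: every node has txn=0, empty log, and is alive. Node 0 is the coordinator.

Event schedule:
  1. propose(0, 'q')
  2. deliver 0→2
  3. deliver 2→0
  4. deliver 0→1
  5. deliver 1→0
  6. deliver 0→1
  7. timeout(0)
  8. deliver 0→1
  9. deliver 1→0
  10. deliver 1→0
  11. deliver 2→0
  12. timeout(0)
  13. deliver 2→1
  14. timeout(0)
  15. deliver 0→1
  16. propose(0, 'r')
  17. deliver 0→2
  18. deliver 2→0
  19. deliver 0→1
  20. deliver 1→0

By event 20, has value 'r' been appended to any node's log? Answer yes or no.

no

step 1 propose(0,'q'): 0={coor,t=1,log=-}
step 2 deliver 0→2: 2={part,t=1,log=-}
step 3 deliver 2→0: —
step 4 deliver 0→1: 1={part,t=1,log=-}
step 5 deliver 1→0: 0={coor,t=1,log=q}
step 6 deliver 0→1: 1={part,t=1,log=q}
step 7 timeout(0): 0={coor,t=2,log=q}
step 8 deliver 0→1: 1={part,t=2,log=q}
step 9 deliver 1→0: —
step 10 deliver 1→0: —
step 11 deliver 2→0: —
step 12 timeout(0): 0={coor,t=3,log=q}
step 13 deliver 2→1: —
step 14 timeout(0): 0={coor,t=4,log=q}
step 15 deliver 0→1: 1={part,t=3,log=q}
step 16 propose(0,'r'): 0={coor,t=5,log=q}
step 17 deliver 0→2: 2={part,t=1,log=q}
step 18 deliver 2→0: —
step 19 deliver 0→1: 1={part,t=4,log=q}
step 20 deliver 1→0: —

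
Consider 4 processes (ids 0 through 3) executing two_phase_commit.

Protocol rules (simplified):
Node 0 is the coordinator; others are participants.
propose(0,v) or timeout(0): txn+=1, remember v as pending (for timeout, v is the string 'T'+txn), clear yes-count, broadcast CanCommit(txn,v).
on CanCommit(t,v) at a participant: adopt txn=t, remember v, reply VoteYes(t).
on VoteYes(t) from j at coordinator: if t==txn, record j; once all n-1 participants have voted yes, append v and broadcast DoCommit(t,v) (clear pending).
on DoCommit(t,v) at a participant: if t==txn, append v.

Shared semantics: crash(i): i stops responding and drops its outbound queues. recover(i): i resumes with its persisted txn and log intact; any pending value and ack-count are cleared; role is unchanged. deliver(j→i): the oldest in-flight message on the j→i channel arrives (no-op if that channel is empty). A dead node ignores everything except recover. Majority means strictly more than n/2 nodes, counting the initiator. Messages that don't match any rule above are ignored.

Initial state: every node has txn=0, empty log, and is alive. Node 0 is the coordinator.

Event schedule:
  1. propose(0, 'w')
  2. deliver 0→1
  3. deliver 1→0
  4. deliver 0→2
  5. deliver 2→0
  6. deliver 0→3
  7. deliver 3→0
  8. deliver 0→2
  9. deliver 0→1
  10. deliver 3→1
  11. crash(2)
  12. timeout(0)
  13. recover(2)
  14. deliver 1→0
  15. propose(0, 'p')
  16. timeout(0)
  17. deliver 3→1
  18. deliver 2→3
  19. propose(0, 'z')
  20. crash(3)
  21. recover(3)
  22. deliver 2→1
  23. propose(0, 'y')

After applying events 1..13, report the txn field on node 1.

after 1 — propose(0,'w'): n0:coor/t1/[-]
after 2 — deliver 0→1: n1:part/t1/[-]
after 3 — deliver 1→0: ·
after 4 — deliver 0→2: n2:part/t1/[-]
after 5 — deliver 2→0: ·
after 6 — deliver 0→3: n3:part/t1/[-]
after 7 — deliver 3→0: n0:coor/t1/[w]
after 8 — deliver 0→2: n2:part/t1/[w]
after 9 — deliver 0→1: n1:part/t1/[w]
after 10 — deliver 3→1: ·
after 11 — crash(2): n2:✗part/t1/[w]
after 12 — timeout(0): n0:coor/t2/[w]
after 13 — recover(2): n2:part/t1/[w]

1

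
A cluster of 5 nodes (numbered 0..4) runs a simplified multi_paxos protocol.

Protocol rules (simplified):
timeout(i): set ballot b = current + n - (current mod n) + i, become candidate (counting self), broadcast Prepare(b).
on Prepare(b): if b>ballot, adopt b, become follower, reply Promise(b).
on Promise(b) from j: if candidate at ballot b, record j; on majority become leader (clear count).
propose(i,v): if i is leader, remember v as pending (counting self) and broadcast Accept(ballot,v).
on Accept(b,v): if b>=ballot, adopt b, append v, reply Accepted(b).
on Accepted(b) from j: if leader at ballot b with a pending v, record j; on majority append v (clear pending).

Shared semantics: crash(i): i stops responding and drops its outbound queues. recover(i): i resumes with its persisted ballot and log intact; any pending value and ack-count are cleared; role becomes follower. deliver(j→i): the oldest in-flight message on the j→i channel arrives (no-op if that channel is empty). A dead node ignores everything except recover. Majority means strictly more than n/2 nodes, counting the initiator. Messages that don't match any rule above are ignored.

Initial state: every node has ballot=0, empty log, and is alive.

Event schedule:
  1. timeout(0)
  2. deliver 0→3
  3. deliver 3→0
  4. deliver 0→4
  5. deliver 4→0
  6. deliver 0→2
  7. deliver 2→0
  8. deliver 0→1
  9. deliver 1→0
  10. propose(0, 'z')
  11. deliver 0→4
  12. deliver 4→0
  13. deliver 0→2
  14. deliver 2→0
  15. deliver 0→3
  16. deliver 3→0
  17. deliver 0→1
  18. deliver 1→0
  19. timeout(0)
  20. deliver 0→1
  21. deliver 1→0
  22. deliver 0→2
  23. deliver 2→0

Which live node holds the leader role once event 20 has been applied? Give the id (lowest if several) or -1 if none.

step 1 timeout(0): 0={cand,b=5,log=-}
step 2 deliver 0→3: 3={foll,b=5,log=-}
step 3 deliver 3→0: —
step 4 deliver 0→4: 4={foll,b=5,log=-}
step 5 deliver 4→0: 0={lead,b=5,log=-}
step 6 deliver 0→2: 2={foll,b=5,log=-}
step 7 deliver 2→0: —
step 8 deliver 0→1: 1={foll,b=5,log=-}
step 9 deliver 1→0: —
step 10 propose(0,'z'): —
step 11 deliver 0→4: 4={foll,b=5,log=z}
step 12 deliver 4→0: —
step 13 deliver 0→2: 2={foll,b=5,log=z}
step 14 deliver 2→0: 0={lead,b=5,log=z}
step 15 deliver 0→3: 3={foll,b=5,log=z}
step 16 deliver 3→0: —
step 17 deliver 0→1: 1={foll,b=5,log=z}
step 18 deliver 1→0: —
step 19 timeout(0): 0={cand,b=10,log=z}
step 20 deliver 0→1: 1={foll,b=10,log=z}

-1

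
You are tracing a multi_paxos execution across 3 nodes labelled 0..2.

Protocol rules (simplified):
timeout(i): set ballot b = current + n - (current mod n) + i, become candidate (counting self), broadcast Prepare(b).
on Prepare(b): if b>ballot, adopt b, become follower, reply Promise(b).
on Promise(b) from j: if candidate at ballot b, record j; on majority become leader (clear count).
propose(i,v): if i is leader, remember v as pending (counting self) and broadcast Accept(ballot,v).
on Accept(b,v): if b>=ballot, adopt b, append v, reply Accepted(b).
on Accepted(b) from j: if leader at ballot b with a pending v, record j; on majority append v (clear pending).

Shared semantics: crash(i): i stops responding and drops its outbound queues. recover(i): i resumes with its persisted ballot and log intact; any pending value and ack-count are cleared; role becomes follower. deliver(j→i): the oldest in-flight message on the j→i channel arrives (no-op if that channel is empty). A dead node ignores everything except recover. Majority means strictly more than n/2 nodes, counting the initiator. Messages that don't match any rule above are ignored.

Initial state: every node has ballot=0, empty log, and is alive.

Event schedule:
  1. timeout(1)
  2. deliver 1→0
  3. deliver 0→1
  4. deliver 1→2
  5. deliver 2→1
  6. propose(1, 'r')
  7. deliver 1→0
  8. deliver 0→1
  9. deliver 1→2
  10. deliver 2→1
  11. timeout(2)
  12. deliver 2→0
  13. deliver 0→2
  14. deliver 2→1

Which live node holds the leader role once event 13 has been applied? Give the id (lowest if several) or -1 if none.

1

[1] timeout(1) → N1(cand b4 [-])
[2] deliver 1→0 → N0(foll b4 [-])
[3] deliver 0→1 → N1(lead b4 [-])
[4] deliver 1→2 → N2(foll b4 [-])
[5] deliver 2→1 → ∅
[6] propose(1,'r') → ∅
[7] deliver 1→0 → N0(foll b4 [r])
[8] deliver 0→1 → N1(lead b4 [r])
[9] deliver 1→2 → N2(foll b4 [r])
[10] deliver 2→1 → ∅
[11] timeout(2) → N2(cand b8 [r])
[12] deliver 2→0 → N0(foll b8 [r])
[13] deliver 0→2 → N2(lead b8 [r])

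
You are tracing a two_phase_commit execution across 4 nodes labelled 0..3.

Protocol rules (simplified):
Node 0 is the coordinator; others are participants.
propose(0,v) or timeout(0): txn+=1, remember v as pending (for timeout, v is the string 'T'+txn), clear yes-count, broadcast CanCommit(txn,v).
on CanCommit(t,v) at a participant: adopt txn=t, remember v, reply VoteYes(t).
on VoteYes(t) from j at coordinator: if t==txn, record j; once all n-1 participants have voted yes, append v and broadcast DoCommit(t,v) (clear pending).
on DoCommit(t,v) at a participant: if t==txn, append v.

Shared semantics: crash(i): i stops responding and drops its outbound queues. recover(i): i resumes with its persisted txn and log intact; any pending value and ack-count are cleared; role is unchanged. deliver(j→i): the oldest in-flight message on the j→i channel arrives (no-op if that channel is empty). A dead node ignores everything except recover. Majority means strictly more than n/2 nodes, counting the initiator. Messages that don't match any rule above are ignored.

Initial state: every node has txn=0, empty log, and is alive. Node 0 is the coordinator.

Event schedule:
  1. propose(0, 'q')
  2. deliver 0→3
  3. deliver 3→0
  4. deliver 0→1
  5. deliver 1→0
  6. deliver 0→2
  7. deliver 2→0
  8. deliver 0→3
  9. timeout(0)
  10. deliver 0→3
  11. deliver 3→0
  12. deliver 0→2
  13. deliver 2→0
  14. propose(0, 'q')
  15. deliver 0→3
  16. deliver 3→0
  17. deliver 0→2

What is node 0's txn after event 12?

e1 propose(0,'q'): 0[coor,t=1,-]
e2 deliver 0→3: 3[part,t=1,-]
e3 deliver 3→0: ·
e4 deliver 0→1: 1[part,t=1,-]
e5 deliver 1→0: ·
e6 deliver 0→2: 2[part,t=1,-]
e7 deliver 2→0: 0[coor,t=1,q]
e8 deliver 0→3: 3[part,t=1,q]
e9 timeout(0): 0[coor,t=2,q]
e10 deliver 0→3: 3[part,t=2,q]
e11 deliver 3→0: ·
e12 deliver 0→2: 2[part,t=1,q]

2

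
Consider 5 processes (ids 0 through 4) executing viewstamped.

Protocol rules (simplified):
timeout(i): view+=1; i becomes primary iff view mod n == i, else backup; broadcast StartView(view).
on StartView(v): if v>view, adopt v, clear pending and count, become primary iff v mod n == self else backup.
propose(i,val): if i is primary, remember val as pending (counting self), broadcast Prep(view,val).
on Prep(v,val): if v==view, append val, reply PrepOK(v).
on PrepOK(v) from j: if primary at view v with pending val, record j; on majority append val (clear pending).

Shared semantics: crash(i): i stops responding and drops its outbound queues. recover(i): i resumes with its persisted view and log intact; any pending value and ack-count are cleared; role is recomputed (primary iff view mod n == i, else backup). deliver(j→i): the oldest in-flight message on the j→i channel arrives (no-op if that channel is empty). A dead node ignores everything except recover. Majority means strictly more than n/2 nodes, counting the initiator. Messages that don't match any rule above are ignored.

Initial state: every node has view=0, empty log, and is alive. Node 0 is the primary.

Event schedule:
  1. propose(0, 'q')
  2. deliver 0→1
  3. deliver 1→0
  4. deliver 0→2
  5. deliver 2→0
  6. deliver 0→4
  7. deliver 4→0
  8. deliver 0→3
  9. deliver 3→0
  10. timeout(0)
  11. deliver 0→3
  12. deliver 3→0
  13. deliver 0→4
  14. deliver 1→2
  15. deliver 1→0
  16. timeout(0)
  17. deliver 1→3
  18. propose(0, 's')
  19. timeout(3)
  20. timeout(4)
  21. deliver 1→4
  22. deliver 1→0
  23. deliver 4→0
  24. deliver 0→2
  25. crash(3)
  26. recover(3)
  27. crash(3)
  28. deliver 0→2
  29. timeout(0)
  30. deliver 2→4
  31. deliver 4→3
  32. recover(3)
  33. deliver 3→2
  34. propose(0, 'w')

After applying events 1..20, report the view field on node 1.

0

1. propose(0,'q'):  nop
2. deliver 0→1:  <1:back v0 q>
3. deliver 1→0:  nop
4. deliver 0→2:  <2:back v0 q>
5. deliver 2→0:  <0:prim v0 q>
6. deliver 0→4:  <4:back v0 q>
7. deliver 4→0:  nop
8. deliver 0→3:  <3:back v0 q>
9. deliver 3→0:  nop
10. timeout(0):  <0:back v1 q>
11. deliver 0→3:  <3:back v1 q>
12. deliver 3→0:  nop
13. deliver 0→4:  <4:back v1 q>
14. deliver 1→2:  nop
15. deliver 1→0:  nop
16. timeout(0):  <0:back v2 q>
17. deliver 1→3:  nop
18. propose(0,'s'):  nop
19. timeout(3):  <3:back v2 q>
20. timeout(4):  <4:back v2 q>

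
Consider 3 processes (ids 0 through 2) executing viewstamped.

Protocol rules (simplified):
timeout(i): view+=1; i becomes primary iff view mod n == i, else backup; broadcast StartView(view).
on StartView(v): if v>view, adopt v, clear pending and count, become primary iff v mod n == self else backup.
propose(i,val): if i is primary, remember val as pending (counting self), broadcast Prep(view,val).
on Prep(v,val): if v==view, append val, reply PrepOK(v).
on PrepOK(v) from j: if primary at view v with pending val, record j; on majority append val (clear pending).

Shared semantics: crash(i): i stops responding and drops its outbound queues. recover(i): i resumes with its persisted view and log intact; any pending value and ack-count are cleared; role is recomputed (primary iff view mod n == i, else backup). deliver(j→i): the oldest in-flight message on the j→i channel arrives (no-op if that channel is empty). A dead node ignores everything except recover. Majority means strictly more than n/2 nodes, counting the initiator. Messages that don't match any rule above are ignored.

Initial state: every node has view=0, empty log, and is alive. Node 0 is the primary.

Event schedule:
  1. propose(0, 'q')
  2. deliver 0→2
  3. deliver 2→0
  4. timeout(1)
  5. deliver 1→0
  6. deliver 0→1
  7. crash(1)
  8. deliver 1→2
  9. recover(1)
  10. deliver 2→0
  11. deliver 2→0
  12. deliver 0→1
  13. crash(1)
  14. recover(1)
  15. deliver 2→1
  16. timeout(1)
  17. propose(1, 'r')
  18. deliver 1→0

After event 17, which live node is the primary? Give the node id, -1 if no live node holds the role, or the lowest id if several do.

step 1 propose(0,'q'): —
step 2 deliver 0→2: 2={back,v=0,log=q}
step 3 deliver 2→0: 0={prim,v=0,log=q}
step 4 timeout(1): 1={prim,v=1,log=-}
step 5 deliver 1→0: 0={back,v=1,log=q}
step 6 deliver 0→1: —
step 7 crash(1): 1={✗prim,v=1,log=-}
step 8 deliver 1→2: —
step 9 recover(1): 1={prim,v=1,log=-}
step 10 deliver 2→0: —
step 11 deliver 2→0: —
step 12 deliver 0→1: —
step 13 crash(1): 1={✗prim,v=1,log=-}
step 14 recover(1): 1={prim,v=1,log=-}
step 15 deliver 2→1: —
step 16 timeout(1): 1={back,v=2,log=-}
step 17 propose(1,'r'): —

-1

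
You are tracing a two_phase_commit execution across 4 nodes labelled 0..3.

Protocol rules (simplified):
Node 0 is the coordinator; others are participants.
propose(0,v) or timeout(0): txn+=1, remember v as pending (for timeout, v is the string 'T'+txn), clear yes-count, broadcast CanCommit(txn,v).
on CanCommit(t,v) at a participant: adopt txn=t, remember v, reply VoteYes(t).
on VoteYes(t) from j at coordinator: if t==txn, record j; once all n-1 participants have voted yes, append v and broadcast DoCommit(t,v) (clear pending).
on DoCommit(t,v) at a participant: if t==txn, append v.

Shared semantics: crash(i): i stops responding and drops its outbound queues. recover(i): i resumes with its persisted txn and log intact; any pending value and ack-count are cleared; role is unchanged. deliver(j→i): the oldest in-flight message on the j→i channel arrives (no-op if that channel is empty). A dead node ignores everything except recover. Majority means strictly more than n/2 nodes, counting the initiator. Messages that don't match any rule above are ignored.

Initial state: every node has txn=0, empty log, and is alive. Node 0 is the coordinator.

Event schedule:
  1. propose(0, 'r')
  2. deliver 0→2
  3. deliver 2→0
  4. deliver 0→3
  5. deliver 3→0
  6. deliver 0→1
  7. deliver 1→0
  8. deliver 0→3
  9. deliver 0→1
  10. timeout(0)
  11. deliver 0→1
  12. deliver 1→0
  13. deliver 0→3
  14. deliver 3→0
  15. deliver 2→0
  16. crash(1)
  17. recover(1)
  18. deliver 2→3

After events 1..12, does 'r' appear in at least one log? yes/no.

yes

after 1 — propose(0,'r'): n0:coor/t1/[-]
after 2 — deliver 0→2: n2:part/t1/[-]
after 3 — deliver 2→0: ·
after 4 — deliver 0→3: n3:part/t1/[-]
after 5 — deliver 3→0: ·
after 6 — deliver 0→1: n1:part/t1/[-]
after 7 — deliver 1→0: n0:coor/t1/[r]
after 8 — deliver 0→3: n3:part/t1/[r]
after 9 — deliver 0→1: n1:part/t1/[r]
after 10 — timeout(0): n0:coor/t2/[r]
after 11 — deliver 0→1: n1:part/t2/[r]
after 12 — deliver 1→0: ·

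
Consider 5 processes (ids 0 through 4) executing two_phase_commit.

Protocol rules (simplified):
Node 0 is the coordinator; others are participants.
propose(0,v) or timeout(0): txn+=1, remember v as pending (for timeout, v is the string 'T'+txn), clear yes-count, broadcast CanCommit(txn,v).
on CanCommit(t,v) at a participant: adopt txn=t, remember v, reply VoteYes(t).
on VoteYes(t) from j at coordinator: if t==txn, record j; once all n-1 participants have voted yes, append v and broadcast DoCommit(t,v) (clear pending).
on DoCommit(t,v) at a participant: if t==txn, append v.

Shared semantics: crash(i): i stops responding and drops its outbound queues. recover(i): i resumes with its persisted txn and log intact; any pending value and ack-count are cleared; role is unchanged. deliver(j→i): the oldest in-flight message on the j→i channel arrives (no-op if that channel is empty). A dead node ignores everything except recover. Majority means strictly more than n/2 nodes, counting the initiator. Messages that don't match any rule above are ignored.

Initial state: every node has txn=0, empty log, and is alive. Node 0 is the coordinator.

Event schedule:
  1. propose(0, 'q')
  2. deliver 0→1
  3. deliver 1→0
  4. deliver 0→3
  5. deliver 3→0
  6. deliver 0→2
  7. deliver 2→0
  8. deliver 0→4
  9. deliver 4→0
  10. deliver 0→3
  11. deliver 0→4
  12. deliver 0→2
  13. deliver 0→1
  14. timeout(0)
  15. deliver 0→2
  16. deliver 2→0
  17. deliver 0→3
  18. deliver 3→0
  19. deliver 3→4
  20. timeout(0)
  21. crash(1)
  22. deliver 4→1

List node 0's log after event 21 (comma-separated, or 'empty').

[1] propose(0,'q') → N0(coor t1 [-])
[2] deliver 0→1 → N1(part t1 [-])
[3] deliver 1→0 → ∅
[4] deliver 0→3 → N3(part t1 [-])
[5] deliver 3→0 → ∅
[6] deliver 0→2 → N2(part t1 [-])
[7] deliver 2→0 → ∅
[8] deliver 0→4 → N4(part t1 [-])
[9] deliver 4→0 → N0(coor t1 [q])
[10] deliver 0→3 → N3(part t1 [q])
[11] deliver 0→4 → N4(part t1 [q])
[12] deliver 0→2 → N2(part t1 [q])
[13] deliver 0→1 → N1(part t1 [q])
[14] timeout(0) → N0(coor t2 [q])
[15] deliver 0→2 → N2(part t2 [q])
[16] deliver 2→0 → ∅
[17] deliver 0→3 → N3(part t2 [q])
[18] deliver 3→0 → ∅
[19] deliver 3→4 → ∅
[20] timeout(0) → N0(coor t3 [q])
[21] crash(1) → N1(✗part t1 [q])

q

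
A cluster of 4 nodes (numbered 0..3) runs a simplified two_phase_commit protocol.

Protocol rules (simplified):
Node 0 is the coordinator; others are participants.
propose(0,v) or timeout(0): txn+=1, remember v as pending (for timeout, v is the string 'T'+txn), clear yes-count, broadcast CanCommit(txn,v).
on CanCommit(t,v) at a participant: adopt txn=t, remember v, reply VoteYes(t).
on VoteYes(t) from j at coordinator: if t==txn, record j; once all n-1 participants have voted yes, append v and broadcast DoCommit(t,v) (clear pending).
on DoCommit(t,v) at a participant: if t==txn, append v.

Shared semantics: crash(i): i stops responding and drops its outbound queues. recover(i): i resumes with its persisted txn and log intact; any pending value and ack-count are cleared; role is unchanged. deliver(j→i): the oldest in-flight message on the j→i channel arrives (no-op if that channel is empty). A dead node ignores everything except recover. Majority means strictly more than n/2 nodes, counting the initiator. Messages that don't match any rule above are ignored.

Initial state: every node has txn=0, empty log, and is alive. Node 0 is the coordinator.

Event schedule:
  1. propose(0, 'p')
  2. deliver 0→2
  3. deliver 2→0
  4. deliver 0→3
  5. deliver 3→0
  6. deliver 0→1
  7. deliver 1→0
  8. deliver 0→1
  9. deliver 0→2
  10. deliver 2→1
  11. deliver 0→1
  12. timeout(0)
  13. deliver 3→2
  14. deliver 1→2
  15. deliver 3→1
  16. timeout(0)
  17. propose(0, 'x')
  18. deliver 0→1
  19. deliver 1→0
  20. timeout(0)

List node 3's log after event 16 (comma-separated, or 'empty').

step 1 propose(0,'p'): 0={coor,t=1,log=-}
step 2 deliver 0→2: 2={part,t=1,log=-}
step 3 deliver 2→0: —
step 4 deliver 0→3: 3={part,t=1,log=-}
step 5 deliver 3→0: —
step 6 deliver 0→1: 1={part,t=1,log=-}
step 7 deliver 1→0: 0={coor,t=1,log=p}
step 8 deliver 0→1: 1={part,t=1,log=p}
step 9 deliver 0→2: 2={part,t=1,log=p}
step 10 deliver 2→1: —
step 11 deliver 0→1: —
step 12 timeout(0): 0={coor,t=2,log=p}
step 13 deliver 3→2: —
step 14 deliver 1→2: —
step 15 deliver 3→1: —
step 16 timeout(0): 0={coor,t=3,log=p}

empty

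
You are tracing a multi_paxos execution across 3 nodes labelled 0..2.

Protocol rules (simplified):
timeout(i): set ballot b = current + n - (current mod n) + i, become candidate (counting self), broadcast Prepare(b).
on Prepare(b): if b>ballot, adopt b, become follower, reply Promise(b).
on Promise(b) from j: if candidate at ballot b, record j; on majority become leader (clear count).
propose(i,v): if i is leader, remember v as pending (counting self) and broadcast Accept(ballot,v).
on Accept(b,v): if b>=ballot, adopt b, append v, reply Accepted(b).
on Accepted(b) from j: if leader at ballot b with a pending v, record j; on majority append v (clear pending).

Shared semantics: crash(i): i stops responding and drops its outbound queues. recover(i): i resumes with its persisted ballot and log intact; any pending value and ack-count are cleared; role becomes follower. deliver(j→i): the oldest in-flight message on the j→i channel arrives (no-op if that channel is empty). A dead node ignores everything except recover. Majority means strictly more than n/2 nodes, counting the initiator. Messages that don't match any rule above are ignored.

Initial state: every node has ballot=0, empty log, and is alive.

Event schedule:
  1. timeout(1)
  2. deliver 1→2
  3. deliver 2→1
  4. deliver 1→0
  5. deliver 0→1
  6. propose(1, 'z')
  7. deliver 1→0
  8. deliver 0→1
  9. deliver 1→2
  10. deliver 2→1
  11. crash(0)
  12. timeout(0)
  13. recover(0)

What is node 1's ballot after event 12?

4

[1] timeout(1) → N1(cand b4 [-])
[2] deliver 1→2 → N2(foll b4 [-])
[3] deliver 2→1 → N1(lead b4 [-])
[4] deliver 1→0 → N0(foll b4 [-])
[5] deliver 0→1 → ∅
[6] propose(1,'z') → ∅
[7] deliver 1→0 → N0(foll b4 [z])
[8] deliver 0→1 → N1(lead b4 [z])
[9] deliver 1→2 → N2(foll b4 [z])
[10] deliver 2→1 → ∅
[11] crash(0) → N0(✗foll b4 [z])
[12] timeout(0) → ∅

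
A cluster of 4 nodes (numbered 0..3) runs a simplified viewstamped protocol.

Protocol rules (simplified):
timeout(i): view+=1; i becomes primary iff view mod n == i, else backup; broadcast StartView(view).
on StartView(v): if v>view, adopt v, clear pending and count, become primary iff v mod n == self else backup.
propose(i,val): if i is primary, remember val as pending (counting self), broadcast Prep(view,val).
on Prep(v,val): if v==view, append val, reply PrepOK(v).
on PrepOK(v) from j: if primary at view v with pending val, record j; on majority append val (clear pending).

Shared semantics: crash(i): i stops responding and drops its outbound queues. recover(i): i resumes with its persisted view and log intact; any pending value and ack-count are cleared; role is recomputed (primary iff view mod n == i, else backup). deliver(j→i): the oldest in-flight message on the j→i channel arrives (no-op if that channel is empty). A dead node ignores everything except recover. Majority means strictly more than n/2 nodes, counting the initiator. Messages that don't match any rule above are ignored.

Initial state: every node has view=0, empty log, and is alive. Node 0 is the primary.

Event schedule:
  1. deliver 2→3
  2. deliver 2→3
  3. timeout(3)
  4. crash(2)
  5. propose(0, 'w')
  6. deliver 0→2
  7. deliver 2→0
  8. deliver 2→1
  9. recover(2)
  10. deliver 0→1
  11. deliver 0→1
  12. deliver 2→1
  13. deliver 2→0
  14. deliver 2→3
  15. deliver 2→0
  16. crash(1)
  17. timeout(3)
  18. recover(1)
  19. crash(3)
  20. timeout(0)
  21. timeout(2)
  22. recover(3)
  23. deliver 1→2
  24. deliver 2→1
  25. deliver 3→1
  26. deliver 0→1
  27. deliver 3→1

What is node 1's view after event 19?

0

e1 deliver 2→3: ·
e2 deliver 2→3: ·
e3 timeout(3): 3[back,v=1,-]
e4 crash(2): 2[✗back,v=0,-]
e5 propose(0,'w'): ·
e6 deliver 0→2: ·
e7 deliver 2→0: ·
e8 deliver 2→1: ·
e9 recover(2): 2[back,v=0,-]
e10 deliver 0→1: 1[back,v=0,w]
e11 deliver 0→1: ·
e12 deliver 2→1: ·
e13 deliver 2→0: ·
e14 deliver 2→3: ·
e15 deliver 2→0: ·
e16 crash(1): 1[✗back,v=0,w]
e17 timeout(3): 3[back,v=2,-]
e18 recover(1): 1[back,v=0,w]
e19 crash(3): 3[✗back,v=2,-]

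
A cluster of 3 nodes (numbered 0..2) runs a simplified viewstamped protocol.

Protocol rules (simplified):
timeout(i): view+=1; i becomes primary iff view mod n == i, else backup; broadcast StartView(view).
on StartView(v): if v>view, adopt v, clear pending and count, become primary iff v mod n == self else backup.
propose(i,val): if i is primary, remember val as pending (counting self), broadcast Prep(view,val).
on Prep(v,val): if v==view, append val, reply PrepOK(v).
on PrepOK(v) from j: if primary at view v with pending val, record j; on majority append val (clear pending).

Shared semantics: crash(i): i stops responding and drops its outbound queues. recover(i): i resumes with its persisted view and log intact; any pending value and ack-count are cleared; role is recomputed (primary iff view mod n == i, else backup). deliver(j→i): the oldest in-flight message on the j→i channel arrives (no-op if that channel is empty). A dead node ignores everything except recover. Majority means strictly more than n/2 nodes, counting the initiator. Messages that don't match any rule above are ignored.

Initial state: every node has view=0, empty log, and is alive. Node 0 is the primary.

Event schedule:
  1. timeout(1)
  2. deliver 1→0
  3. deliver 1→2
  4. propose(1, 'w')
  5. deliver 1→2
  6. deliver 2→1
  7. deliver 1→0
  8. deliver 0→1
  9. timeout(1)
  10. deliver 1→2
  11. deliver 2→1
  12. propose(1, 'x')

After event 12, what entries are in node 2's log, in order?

after 1 — timeout(1): n1:prim/v1/[-]
after 2 — deliver 1→0: n0:back/v1/[-]
after 3 — deliver 1→2: n2:back/v1/[-]
after 4 — propose(1,'w'): ·
after 5 — deliver 1→2: n2:back/v1/[w]
after 6 — deliver 2→1: n1:prim/v1/[w]
after 7 — deliver 1→0: n0:back/v1/[w]
after 8 — deliver 0→1: ·
after 9 — timeout(1): n1:back/v2/[w]
after 10 — deliver 1→2: n2:prim/v2/[w]
after 11 — deliver 2→1: ·
after 12 — propose(1,'x'): ·

w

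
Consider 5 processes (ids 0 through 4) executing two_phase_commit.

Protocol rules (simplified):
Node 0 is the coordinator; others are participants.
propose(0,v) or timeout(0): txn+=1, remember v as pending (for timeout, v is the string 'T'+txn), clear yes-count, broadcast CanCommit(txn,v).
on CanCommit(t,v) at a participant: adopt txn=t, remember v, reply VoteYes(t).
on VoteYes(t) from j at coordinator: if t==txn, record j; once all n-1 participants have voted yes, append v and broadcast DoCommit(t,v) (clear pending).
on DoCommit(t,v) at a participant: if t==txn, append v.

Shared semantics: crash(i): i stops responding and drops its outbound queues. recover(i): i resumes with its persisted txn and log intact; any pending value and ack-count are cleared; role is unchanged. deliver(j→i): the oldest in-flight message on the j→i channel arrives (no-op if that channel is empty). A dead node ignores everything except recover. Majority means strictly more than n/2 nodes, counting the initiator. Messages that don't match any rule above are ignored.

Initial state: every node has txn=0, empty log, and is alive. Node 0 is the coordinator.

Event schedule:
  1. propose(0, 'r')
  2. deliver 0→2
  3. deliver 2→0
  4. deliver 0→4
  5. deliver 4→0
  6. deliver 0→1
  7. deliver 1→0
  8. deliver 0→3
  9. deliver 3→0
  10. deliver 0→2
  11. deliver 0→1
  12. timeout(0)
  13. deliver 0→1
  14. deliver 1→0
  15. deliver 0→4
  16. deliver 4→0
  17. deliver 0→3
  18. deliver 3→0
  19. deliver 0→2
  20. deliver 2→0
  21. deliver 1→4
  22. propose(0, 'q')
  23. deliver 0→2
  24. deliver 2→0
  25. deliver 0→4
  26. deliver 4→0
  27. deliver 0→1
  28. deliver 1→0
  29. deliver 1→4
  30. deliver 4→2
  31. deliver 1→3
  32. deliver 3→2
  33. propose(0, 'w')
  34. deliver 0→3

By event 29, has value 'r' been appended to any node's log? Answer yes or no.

step 1 propose(0,'r'): 0={coor,t=1,log=-}
step 2 deliver 0→2: 2={part,t=1,log=-}
step 3 deliver 2→0: —
step 4 deliver 0→4: 4={part,t=1,log=-}
step 5 deliver 4→0: —
step 6 deliver 0→1: 1={part,t=1,log=-}
step 7 deliver 1→0: —
step 8 deliver 0→3: 3={part,t=1,log=-}
step 9 deliver 3→0: 0={coor,t=1,log=r}
step 10 deliver 0→2: 2={part,t=1,log=r}
step 11 deliver 0→1: 1={part,t=1,log=r}
step 12 timeout(0): 0={coor,t=2,log=r}
step 13 deliver 0→1: 1={part,t=2,log=r}
step 14 deliver 1→0: —
step 15 deliver 0→4: 4={part,t=1,log=r}
step 16 deliver 4→0: —
step 17 deliver 0→3: 3={part,t=1,log=r}
step 18 deliver 3→0: —
step 19 deliver 0→2: 2={part,t=2,log=r}
step 20 deliver 2→0: —
step 21 deliver 1→4: —
step 22 propose(0,'q'): 0={coor,t=3,log=r}
step 23 deliver 0→2: 2={part,t=3,log=r}
step 24 deliver 2→0: —
step 25 deliver 0→4: 4={part,t=2,log=r}
step 26 deliver 4→0: —
step 27 deliver 0→1: 1={part,t=3,log=r}
step 28 deliver 1→0: —
step 29 deliver 1→4: —

yes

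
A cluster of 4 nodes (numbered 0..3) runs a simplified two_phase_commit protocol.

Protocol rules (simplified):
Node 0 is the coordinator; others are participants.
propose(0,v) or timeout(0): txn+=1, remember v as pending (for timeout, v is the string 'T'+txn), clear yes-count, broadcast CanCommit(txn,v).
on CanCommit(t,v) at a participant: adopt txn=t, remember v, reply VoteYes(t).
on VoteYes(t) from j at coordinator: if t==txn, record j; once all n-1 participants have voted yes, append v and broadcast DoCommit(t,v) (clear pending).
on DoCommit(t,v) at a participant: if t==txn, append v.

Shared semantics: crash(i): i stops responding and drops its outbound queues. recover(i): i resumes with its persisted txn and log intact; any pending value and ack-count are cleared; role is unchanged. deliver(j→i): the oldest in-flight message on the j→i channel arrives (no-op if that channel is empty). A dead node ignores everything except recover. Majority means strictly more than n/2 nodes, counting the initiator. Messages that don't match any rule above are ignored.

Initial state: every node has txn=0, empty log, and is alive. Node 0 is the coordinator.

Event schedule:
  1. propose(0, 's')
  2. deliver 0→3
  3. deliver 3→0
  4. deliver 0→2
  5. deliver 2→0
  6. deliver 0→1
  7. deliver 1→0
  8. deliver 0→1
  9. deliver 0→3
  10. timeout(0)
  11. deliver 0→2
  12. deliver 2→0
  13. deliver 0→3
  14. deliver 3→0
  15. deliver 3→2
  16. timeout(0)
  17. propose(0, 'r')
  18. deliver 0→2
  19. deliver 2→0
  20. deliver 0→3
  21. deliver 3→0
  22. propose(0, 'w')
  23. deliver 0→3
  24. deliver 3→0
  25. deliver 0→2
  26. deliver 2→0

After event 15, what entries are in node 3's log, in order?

e1 propose(0,'s'): 0[coor,t=1,-]
e2 deliver 0→3: 3[part,t=1,-]
e3 deliver 3→0: ·
e4 deliver 0→2: 2[part,t=1,-]
e5 deliver 2→0: ·
e6 deliver 0→1: 1[part,t=1,-]
e7 deliver 1→0: 0[coor,t=1,s]
e8 deliver 0→1: 1[part,t=1,s]
e9 deliver 0→3: 3[part,t=1,s]
e10 timeout(0): 0[coor,t=2,s]
e11 deliver 0→2: 2[part,t=1,s]
e12 deliver 2→0: ·
e13 deliver 0→3: 3[part,t=2,s]
e14 deliver 3→0: ·
e15 deliver 3→2: ·

s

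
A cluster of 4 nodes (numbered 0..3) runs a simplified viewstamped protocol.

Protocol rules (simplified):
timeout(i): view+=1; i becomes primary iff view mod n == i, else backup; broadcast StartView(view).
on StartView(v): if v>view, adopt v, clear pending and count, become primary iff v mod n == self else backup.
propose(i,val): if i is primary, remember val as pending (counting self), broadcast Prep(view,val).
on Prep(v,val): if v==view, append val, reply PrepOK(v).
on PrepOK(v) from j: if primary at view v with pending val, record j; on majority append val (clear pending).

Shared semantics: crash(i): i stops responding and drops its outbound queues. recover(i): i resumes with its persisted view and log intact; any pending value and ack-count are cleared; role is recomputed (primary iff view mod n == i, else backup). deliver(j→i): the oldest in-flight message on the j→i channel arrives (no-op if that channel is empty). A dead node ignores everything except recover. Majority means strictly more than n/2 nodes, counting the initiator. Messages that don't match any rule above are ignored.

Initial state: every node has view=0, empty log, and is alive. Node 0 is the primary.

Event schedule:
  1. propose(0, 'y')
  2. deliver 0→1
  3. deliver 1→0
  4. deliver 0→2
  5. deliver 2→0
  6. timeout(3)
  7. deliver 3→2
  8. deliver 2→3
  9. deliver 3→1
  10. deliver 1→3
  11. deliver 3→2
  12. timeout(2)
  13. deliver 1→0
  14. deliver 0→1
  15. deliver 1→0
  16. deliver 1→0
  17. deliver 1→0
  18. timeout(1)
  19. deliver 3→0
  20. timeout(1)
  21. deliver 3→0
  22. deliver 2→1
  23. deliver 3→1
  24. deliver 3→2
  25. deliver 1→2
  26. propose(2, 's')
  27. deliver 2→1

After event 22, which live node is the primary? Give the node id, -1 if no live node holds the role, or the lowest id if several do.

2

[1] propose(0,'y') → ∅
[2] deliver 0→1 → N1(back v0 [y])
[3] deliver 1→0 → ∅
[4] deliver 0→2 → N2(back v0 [y])
[5] deliver 2→0 → N0(prim v0 [y])
[6] timeout(3) → N3(back v1 [-])
[7] deliver 3→2 → N2(back v1 [y])
[8] deliver 2→3 → ∅
[9] deliver 3→1 → N1(prim v1 [y])
[10] deliver 1→3 → ∅
[11] deliver 3→2 → ∅
[12] timeout(2) → N2(prim v2 [y])
[13] deliver 1→0 → ∅
[14] deliver 0→1 → ∅
[15] deliver 1→0 → ∅
[16] deliver 1→0 → ∅
[17] deliver 1→0 → ∅
[18] timeout(1) → N1(back v2 [y])
[19] deliver 3→0 → N0(back v1 [y])
[20] timeout(1) → N1(back v3 [y])
[21] deliver 3→0 → ∅
[22] deliver 2→1 → ∅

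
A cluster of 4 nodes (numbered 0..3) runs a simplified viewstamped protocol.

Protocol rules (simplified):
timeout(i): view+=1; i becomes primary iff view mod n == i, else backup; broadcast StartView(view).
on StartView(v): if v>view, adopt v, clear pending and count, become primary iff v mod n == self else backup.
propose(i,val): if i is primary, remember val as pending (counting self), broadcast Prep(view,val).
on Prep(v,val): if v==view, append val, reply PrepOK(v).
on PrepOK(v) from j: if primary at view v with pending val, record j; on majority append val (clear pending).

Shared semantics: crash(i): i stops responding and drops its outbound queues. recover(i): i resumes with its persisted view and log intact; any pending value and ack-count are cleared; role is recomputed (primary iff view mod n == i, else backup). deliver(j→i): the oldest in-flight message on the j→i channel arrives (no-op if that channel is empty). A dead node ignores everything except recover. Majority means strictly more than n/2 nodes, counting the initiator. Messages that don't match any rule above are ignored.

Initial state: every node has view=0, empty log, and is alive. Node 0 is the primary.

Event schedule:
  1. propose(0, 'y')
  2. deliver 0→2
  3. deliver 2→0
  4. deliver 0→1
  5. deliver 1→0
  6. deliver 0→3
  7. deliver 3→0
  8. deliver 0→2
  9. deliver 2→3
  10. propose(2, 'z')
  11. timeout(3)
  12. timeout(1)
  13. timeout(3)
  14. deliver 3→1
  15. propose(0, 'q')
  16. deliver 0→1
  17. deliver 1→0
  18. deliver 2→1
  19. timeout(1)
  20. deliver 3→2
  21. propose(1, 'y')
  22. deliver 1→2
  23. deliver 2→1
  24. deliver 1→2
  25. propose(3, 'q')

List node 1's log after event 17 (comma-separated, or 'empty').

after 1 — propose(0,'y'): ·
after 2 — deliver 0→2: n2:back/v0/[y]
after 3 — deliver 2→0: ·
after 4 — deliver 0→1: n1:back/v0/[y]
after 5 — deliver 1→0: n0:prim/v0/[y]
after 6 — deliver 0→3: n3:back/v0/[y]
after 7 — deliver 3→0: ·
after 8 — deliver 0→2: ·
after 9 — deliver 2→3: ·
after 10 — propose(2,'z'): ·
after 11 — timeout(3): n3:back/v1/[y]
after 12 — timeout(1): n1:prim/v1/[y]
after 13 — timeout(3): n3:back/v2/[y]
after 14 — deliver 3→1: ·
after 15 — propose(0,'q'): ·
after 16 — deliver 0→1: ·
after 17 — deliver 1→0: n0:back/v1/[y]

y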